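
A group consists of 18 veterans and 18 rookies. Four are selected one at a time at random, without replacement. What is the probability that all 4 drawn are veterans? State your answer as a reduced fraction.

4/77

Multiply the conditional probabilities at each draw: 18/36 · 17/35 · 16/34 · 15/33 = 73440/1413720 = 4/77.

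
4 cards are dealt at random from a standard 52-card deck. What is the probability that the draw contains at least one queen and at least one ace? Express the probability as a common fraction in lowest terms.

There are C(52,4) = 270725 possible draws.
By inclusion-exclusion on the complements, draws missing all queens or all aces: C(48,4) + C(48,4) − C(44,4) = 194580 + 194580 − 135751 = 253409.
So draws with at least one of each: 270725 − 253409 = 17316, probability 17316/270725 = 1332/20825.

1332/20825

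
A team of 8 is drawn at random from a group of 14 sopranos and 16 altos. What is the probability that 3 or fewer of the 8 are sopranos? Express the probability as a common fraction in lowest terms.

There are C(30,8) = 5852925 ways to choose the 8.
Favorable selections (3 or fewer sopranos): C(14,0)·C(16,8) + C(14,1)·C(16,7) + C(14,2)·C(16,6) + C(14,3)·C(16,5) = 12870 + 160160 + 728728 + 1589952 = 2491710.
Probability = 2491710/5852925 = 12778/30015.

12778/30015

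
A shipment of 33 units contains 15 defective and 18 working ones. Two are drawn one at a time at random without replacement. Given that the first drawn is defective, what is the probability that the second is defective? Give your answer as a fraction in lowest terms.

After removing one defective, 32 remain: 14 defective and 18 working.
So the probability the next is defective is 14/32 = 7/16.

7/16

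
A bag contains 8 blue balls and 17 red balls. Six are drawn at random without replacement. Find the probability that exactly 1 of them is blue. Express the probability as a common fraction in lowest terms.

1768/6325

Total number of selections: C(25,6) = 177100.
Selections with exactly 1 blue: choose 1 of the 8 blue and 5 of the 17 red, C(8,1)·C(17,5) = 8·6188 = 49504.
Probability = 49504/177100 = 1768/6325.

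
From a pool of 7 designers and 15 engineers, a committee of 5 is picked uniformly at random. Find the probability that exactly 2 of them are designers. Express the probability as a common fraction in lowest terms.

Total number of selections: C(22,5) = 26334.
Selections with exactly 2 designers: choose 2 of the 7 designers and 3 of the 15 engineers, C(7,2)·C(15,3) = 21·455 = 9555.
Probability = 9555/26334 = 455/1254.

455/1254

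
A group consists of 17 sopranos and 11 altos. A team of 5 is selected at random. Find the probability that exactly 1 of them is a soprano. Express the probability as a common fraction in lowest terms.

The sample space is all 5-subsets of the 28: C(28,5) = 98280.
Selections with exactly 1 soprano: choose 1 of the 17 sopranos and 4 of the 11 altos, C(17,1)·C(11,4) = 17·330 = 5610.
Probability = 5610/98280 = 187/3276.

187/3276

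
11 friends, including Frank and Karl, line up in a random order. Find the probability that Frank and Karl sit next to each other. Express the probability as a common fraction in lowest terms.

2/11

There are 11! = 39916800 arrangements.
Treat Frank and Karl as a block: 10! arrangements of the blocks × 2 orders within the block = 2·3628800 = 7257600.
Probability = 7257600/39916800 = 2/11.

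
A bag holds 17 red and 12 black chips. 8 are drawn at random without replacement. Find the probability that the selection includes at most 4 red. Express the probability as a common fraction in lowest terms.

There are C(29,8) = 4292145 ways to choose the 8.
Count the complement (more than 4 red): C(17,5)·C(12,3) + C(17,6)·C(12,2) + C(17,7)·C(12,1) + C(17,8)·C(12,0) = 1361360 + 816816 + 233376 + 24310 = 2435862.
Probability = 1 − 2435862/4292145 = 1856283/4292145 = 4327/10005.

4327/10005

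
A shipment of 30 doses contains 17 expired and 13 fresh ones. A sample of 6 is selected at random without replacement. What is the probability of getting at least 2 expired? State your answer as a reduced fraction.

There are C(30,6) = 593775 ways to choose the 6.
Count the complement (fewer than 2 expired): C(17,0)·C(13,6) + C(17,1)·C(13,5) = 1716 + 21879 = 23595.
Probability = 1 − 23595/593775 = 570180/593775 = 2924/3045.

2924/3045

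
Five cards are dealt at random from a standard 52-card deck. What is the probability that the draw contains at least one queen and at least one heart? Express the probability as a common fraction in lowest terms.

229297/866320

There are C(52,5) = 2598960 possible draws.
By inclusion-exclusion on the complements, draws missing all queens or all hearts: C(48,5) + C(39,5) − C(36,5) = 1712304 + 575757 − 376992 = 1911069.
So draws with at least one of each: 2598960 − 1911069 = 687891, probability 687891/2598960 = 229297/866320.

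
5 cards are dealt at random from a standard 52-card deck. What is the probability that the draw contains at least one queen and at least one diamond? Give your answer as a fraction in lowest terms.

229297/866320

There are C(52,5) = 2598960 possible draws.
By inclusion-exclusion on the complements, draws missing all queens or all diamonds: C(48,5) + C(39,5) − C(36,5) = 1712304 + 575757 − 376992 = 1911069.
So draws with at least one of each: 2598960 − 1911069 = 687891, probability 687891/2598960 = 229297/866320.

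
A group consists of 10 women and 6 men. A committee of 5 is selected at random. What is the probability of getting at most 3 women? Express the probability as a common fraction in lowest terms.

17/26

Total selections: C(16,5) = 4368.
Count the complement (more than 3 women): C(10,4)·C(6,1) + C(10,5)·C(6,0) = 1260 + 252 = 1512.
Probability = 1 − 1512/4368 = 2856/4368 = 17/26.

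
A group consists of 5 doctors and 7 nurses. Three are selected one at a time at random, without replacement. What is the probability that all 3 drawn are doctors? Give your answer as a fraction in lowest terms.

Multiply the conditional probabilities at each draw: 5/12 · 4/11 · 3/10 = 60/1320 = 1/22.

1/22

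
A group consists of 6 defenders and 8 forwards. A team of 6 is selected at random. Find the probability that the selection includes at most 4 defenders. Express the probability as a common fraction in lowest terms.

422/429

There are C(14,6) = 3003 ways to choose the 6.
Favorable selections (at most 4 defenders): C(6,0)·C(8,6) + C(6,1)·C(8,5) + C(6,2)·C(8,4) + C(6,3)·C(8,3) + C(6,4)·C(8,2) = 28 + 336 + 1050 + 1120 + 420 = 2954.
Probability = 2954/3003 = 422/429.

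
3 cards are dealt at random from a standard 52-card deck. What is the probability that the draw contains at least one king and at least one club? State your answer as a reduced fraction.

33/260

There are C(52,3) = 22100 possible draws.
By inclusion-exclusion on the complements, draws missing all kings or all clubs: C(48,3) + C(39,3) − C(36,3) = 17296 + 9139 − 7140 = 19295.
So draws with at least one of each: 22100 − 19295 = 2805, probability 2805/22100 = 33/260.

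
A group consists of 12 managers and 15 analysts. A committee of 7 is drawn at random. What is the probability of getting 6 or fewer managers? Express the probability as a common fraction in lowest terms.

4481/4485

Total selections: C(27,7) = 888030.
The complement is exactly 7 managers: C(12,7)·C(15,0) = 792.
Probability = 1 − 792/888030 = 887238/888030 = 4481/4485.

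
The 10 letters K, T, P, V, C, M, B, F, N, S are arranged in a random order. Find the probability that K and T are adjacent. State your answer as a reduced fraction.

There are 10! = 3628800 arrangements.
Treat K and T as a block: 9! arrangements of the blocks × 2 orders within the block = 2·362880 = 725760.
Probability = 725760/3628800 = 1/5.

1/5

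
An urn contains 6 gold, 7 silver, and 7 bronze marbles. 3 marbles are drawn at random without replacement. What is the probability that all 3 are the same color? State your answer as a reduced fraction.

There are C(20,3) = 1140 ways to draw 3 marbles.
All same color: C(6,3) + C(7,3) + C(7,3) = 20 + 35 + 35 = 90.
Probability = 90/1140 = 3/38.

3/38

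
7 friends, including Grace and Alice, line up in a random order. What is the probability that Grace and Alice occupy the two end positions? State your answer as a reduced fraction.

There are 7! = 5040 arrangements.
Place Grace and Alice at the ends in 2 ways, arrange the remaining 5 in 5! = 120 ways: 2·120 = 240.
Probability = 240/5040 = 1/21.

1/21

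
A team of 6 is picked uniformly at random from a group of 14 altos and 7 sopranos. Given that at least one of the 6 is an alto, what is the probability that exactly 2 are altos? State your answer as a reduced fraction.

Work in counts. Selections with at least one alto: C(21,6) − C(7,6) = 54264 − 7 = 54257.
Of those, selections where exactly 2 are altos: C(14,2)·C(7,4) = 91·35 = 3185.
Conditional probability = 3185/54257 = 455/7751.

455/7751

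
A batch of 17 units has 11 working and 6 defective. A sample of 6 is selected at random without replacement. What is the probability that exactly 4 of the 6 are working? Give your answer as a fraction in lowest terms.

2475/6188

There are C(17,6) = 12376 ways to choose 6 from 17.
Selections with exactly 4 working: choose 4 of the 11 working and 2 of the 6 defective, C(11,4)·C(6,2) = 330·15 = 4950.
Probability = 4950/12376 = 2475/6188.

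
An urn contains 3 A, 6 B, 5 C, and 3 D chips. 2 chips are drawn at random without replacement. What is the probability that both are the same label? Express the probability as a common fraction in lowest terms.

There are C(17,2) = 136 ways to draw 2 chips.
All same label: C(3,2) + C(6,2) + C(5,2) + C(3,2) = 3 + 15 + 10 + 3 = 31.
Probability = 31/136.

31/136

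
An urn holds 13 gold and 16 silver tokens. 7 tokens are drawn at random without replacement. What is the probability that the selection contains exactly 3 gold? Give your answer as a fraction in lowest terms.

The sample space is all 7-subsets of the 29: C(29,7) = 1560780.
Selections with exactly 3 gold: choose 3 of the 13 gold and 4 of the 16 silver, C(13,3)·C(16,4) = 286·1820 = 520520.
Probability = 520520/1560780 = 2002/6003.

2002/6003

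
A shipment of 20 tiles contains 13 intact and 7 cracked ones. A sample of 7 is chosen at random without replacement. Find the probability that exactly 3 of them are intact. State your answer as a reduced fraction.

There are C(20,7) = 77520 ways to choose 7 from 20.
Selections with exactly 3 intact: choose 3 of the 13 intact and 4 of the 7 cracked, C(13,3)·C(7,4) = 286·35 = 10010.
Probability = 10010/77520 = 1001/7752.

1001/7752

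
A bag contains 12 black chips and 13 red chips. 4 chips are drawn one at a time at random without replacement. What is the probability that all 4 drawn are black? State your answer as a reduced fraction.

Multiply the conditional probabilities at each draw: 12/25 · 11/24 · 10/23 · 9/22 = 11880/303600 = 9/230.

9/230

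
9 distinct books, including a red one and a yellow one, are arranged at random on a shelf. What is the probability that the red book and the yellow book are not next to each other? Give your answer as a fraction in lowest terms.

There are 9! = 362880 arrangements.
Arrangements with the red book and the yellow book adjacent: 2·8! = 80640.
So not adjacent: 362880 − 80640 = 282240, probability 282240/362880 = 7/9.

7/9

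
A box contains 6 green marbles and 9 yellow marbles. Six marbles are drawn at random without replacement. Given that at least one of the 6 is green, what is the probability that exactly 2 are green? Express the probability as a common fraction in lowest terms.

270/703

Work in counts. Selections with at least one green: C(15,6) − C(9,6) = 5005 − 84 = 4921.
Of those, selections where exactly 2 are green: C(6,2)·C(9,4) = 15·126 = 1890.
Conditional probability = 1890/4921 = 270/703.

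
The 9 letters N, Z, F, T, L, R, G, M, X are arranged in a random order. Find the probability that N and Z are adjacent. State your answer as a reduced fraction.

There are 9! = 362880 arrangements.
Treat N and Z as a block: 8! arrangements of the blocks × 2 orders within the block = 2·40320 = 80640.
Probability = 80640/362880 = 2/9.

2/9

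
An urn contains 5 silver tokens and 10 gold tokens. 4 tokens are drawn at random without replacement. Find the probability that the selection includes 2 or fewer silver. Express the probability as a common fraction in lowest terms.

12/13

Total selections: C(15,4) = 1365.
Count the complement (more than 2 silver): C(5,3)·C(10,1) + C(5,4)·C(10,0) = 100 + 5 = 105.
Probability = 1 − 105/1365 = 1260/1365 = 12/13.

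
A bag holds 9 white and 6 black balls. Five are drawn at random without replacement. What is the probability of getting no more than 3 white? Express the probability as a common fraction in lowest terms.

There are C(15,5) = 3003 ways to choose the 5.
Count the complement (more than 3 white): C(9,4)·C(6,1) + C(9,5)·C(6,0) = 756 + 126 = 882.
Probability = 1 − 882/3003 = 2121/3003 = 101/143.

101/143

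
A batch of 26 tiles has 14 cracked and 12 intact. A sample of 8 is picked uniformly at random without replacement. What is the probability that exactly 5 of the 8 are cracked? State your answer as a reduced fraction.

The sample space is all 8-subsets of the 26: C(26,8) = 1562275.
Selections with exactly 5 cracked: choose 5 of the 14 cracked and 3 of the 12 intact, C(14,5)·C(12,3) = 2002·220 = 440440.
Probability = 440440/1562275 = 616/2185.

616/2185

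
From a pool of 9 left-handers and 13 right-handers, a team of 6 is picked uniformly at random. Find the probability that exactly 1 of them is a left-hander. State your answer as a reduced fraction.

351/2261

Total number of selections: C(22,6) = 74613.
Selections with exactly 1 left-hander: choose 1 of the 9 left-handers and 5 of the 13 right-handers, C(9,1)·C(13,5) = 9·1287 = 11583.
Probability = 11583/74613 = 351/2261.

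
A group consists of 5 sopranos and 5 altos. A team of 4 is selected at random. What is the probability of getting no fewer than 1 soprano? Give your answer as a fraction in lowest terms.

41/42

There are C(10,4) = 210 ways to choose the 4.
The complement is all 4 are altos: C(5,4) = 5.
Probability = 1 − 5/210 = 205/210 = 41/42.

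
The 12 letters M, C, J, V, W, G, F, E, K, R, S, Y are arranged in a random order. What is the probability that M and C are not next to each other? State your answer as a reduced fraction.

There are 12! = 479001600 arrangements.
Arrangements with M and C adjacent: 2·11! = 79833600.
So not adjacent: 479001600 − 79833600 = 399168000, probability 399168000/479001600 = 5/6.

5/6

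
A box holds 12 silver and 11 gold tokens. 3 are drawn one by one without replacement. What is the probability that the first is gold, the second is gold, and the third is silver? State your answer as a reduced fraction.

20/161

Multiply the conditional probabilities at each draw: 11/23 · 10/22 · 12/21 = 1320/10626 = 20/161.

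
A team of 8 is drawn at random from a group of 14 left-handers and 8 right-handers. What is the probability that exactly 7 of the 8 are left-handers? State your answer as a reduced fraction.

416/4845

There are C(22,8) = 319770 ways to choose 8 from 22.
Selections with exactly 7 left-handers: choose 7 of the 14 left-handers and 1 of the 8 right-handers, C(14,7)·C(8,1) = 3432·8 = 27456.
Probability = 27456/319770 = 416/4845.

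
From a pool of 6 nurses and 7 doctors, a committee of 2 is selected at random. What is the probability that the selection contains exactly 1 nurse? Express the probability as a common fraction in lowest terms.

7/13

The sample space is all 2-subsets of the 13: C(13,2) = 78.
Selections with exactly 1 nurse: choose 1 of the 6 nurses and 1 of the 7 doctors, C(6,1)·C(7,1) = 6·7 = 42.
Probability = 42/78 = 7/13.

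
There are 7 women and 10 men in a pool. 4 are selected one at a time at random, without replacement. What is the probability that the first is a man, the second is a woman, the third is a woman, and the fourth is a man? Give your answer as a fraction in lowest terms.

Multiply the conditional probabilities at each draw: 10/17 · 7/16 · 6/15 · 9/14 = 3780/57120 = 9/136.

9/136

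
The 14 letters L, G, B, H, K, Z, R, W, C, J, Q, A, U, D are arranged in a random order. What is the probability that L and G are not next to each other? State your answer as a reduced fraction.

There are 14! = 87178291200 arrangements.
Arrangements with L and G adjacent: 2·13! = 12454041600.
So not adjacent: 87178291200 − 12454041600 = 74724249600, probability 74724249600/87178291200 = 6/7.

6/7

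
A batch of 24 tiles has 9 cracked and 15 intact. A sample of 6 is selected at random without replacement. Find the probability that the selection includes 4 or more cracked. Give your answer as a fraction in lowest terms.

There are C(24,6) = 134596 ways to choose the 6.
Favorable selections (4 or more cracked): C(9,4)·C(15,2) + C(9,5)·C(15,1) + C(9,6)·C(15,0) = 13230 + 1890 + 84 = 15204.
Probability = 15204/134596 = 543/4807.

543/4807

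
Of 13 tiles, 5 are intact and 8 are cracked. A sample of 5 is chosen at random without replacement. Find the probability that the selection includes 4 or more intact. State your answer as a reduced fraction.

There are C(13,5) = 1287 ways to choose the 5.
Favorable selections (4 or more intact): C(5,4)·C(8,1) + C(5,5)·C(8,0) = 40 + 1 = 41.
Probability = 41/1287.

41/1287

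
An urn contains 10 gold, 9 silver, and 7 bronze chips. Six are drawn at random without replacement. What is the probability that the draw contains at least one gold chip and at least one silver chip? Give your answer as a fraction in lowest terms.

There are C(26,6) = 230230 possible draws.
By inclusion-exclusion on the complements, draws missing all gold or all silver: C(16,6) + C(17,6) − C(7,6) = 8008 + 12376 − 7 = 20377.
So draws with at least one of each: 230230 − 20377 = 209853, probability 209853/230230 = 29979/32890.

29979/32890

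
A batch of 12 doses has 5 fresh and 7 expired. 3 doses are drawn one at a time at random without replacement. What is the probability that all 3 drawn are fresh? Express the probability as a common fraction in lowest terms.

Multiply the conditional probabilities at each draw: 5/12 · 4/11 · 3/10 = 60/1320 = 1/22.

1/22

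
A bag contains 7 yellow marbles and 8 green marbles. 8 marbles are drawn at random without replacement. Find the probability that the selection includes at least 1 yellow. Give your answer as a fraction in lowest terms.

6434/6435

Total selections: C(15,8) = 6435.
The complement is all 8 are green: C(8,8) = 1.
Probability = 1 − 1/6435 = 6434/6435.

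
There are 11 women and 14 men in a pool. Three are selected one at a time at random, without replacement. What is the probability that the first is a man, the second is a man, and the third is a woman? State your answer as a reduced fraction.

1001/6900

Multiply the conditional probabilities at each draw: 14/25 · 13/24 · 11/23 = 2002/13800 = 1001/6900.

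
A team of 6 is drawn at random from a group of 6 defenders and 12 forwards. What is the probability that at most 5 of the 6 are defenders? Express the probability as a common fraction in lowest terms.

18563/18564

Total selections: C(18,6) = 18564.
The complement is exactly 6 defenders: C(6,6)·C(12,0) = 1.
Probability = 1 − 1/18564 = 18563/18564.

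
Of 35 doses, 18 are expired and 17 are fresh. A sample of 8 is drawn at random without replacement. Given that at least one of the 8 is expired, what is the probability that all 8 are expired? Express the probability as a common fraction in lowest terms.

Work in counts. Selections with at least one expired: C(35,8) − C(17,8) = 23535820 − 24310 = 23511510.
Of those, selections where all 8 are expired: C(18,8) = 43758.
Conditional probability = 43758/23511510 = 13/6985.

13/6985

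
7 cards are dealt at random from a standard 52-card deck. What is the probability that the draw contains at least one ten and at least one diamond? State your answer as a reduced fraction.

53122231/133784560

There are C(52,7) = 133784560 possible draws.
By inclusion-exclusion on the complements, draws missing all tens or all diamonds: C(48,7) + C(39,7) − C(36,7) = 73629072 + 15380937 − 8347680 = 80662329.
So draws with at least one of each: 133784560 − 80662329 = 53122231, probability 53122231/133784560.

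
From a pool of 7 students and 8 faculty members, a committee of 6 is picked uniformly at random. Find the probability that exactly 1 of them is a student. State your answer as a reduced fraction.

There are C(15,6) = 5005 ways to choose 6 from 15.
Selections with exactly 1 student: choose 1 of the 7 students and 5 of the 8 faculty members, C(7,1)·C(8,5) = 7·56 = 392.
Probability = 392/5005 = 56/715.

56/715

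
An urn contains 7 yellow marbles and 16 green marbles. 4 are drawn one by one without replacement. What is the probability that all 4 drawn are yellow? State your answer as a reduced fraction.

Multiply the conditional probabilities at each draw: 7/23 · 6/22 · 5/21 · 4/20 = 840/212520 = 1/253.

1/253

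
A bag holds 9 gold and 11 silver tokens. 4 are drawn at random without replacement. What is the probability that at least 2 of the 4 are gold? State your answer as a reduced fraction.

There are C(20,4) = 4845 ways to choose the 4.
Count the complement (fewer than 2 gold): C(9,0)·C(11,4) + C(9,1)·C(11,3) = 330 + 1485 = 1815.
Probability = 1 − 1815/4845 = 3030/4845 = 202/323.

202/323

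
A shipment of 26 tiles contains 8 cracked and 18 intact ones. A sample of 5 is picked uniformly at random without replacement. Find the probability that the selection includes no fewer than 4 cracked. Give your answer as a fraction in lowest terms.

There are C(26,5) = 65780 ways to choose the 5.
Favorable selections (no fewer than 4 cracked): C(8,4)·C(18,1) + C(8,5)·C(18,0) = 1260 + 56 = 1316.
Probability = 1316/65780 = 329/16445.

329/16445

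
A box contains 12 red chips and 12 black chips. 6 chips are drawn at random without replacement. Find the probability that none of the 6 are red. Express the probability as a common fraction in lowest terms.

There are C(24,6) = 134596 possible selections.
Selections with no red (all black): C(12,6) = 924.
Probability = 924/134596 = 3/437.

3/437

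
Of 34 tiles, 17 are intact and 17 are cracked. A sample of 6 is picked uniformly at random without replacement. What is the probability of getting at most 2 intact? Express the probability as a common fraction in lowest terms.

6489/19778

Total selections: C(34,6) = 1344904.
Favorable selections (at most 2 intact): C(17,0)·C(17,6) + C(17,1)·C(17,5) + C(17,2)·C(17,4) = 12376 + 105196 + 323680 = 441252.
Probability = 441252/1344904 = 6489/19778.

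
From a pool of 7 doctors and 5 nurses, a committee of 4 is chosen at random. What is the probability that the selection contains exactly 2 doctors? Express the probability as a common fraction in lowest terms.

14/33

Total number of selections: C(12,4) = 495.
Selections with exactly 2 doctors: choose 2 of the 7 doctors and 2 of the 5 nurses, C(7,2)·C(5,2) = 21·10 = 210.
Probability = 210/495 = 14/33.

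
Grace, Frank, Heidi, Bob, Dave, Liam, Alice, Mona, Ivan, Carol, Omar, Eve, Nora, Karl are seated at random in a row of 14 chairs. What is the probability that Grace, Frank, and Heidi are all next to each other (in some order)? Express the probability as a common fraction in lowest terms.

There are 14! = 87178291200 arrangements.
Treat the three as one block: 12! placements × 3! orders within the block = 479001600·6 = 2874009600.
Probability = 2874009600/87178291200 = 3/91.

3/91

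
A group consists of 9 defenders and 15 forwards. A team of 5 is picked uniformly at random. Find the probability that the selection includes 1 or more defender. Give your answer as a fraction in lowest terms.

There are C(24,5) = 42504 ways to choose the 5.
Favorable selections (1 or more defender): C(9,1)·C(15,4) + C(9,2)·C(15,3) + C(9,3)·C(15,2) + C(9,4)·C(15,1) + C(9,5)·C(15,0) = 12285 + 16380 + 8820 + 1890 + 126 = 39501.
Probability = 39501/42504 = 171/184.

171/184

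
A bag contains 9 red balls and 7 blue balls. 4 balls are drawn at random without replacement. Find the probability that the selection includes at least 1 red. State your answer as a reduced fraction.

Total selections: C(16,4) = 1820.
The complement is all 4 are blue: C(7,4) = 35.
Probability = 1 − 35/1820 = 1785/1820 = 51/52.

51/52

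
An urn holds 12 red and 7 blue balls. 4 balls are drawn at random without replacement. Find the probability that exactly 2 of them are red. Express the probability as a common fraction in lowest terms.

There are C(19,4) = 3876 ways to choose 4 from 19.
Selections with exactly 2 red: choose 2 of the 12 red and 2 of the 7 blue, C(12,2)·C(7,2) = 66·21 = 1386.
Probability = 1386/3876 = 231/646.

231/646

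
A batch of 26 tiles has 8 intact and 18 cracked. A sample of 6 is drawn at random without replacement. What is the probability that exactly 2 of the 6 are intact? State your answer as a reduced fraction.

Total number of selections: C(26,6) = 230230.
Selections with exactly 2 intact: choose 2 of the 8 intact and 4 of the 18 cracked, C(8,2)·C(18,4) = 28·3060 = 85680.
Probability = 85680/230230 = 1224/3289.

1224/3289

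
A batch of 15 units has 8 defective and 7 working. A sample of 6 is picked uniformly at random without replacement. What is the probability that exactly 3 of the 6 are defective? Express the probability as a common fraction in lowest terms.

There are C(15,6) = 5005 ways to choose 6 from 15.
Selections with exactly 3 defective: choose 3 of the 8 defective and 3 of the 7 working, C(8,3)·C(7,3) = 56·35 = 1960.
Probability = 1960/5005 = 56/143.

56/143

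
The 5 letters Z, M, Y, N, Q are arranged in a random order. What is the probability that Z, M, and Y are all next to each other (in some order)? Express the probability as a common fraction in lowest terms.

There are 5! = 120 arrangements.
Treat the three as one block: 3! placements × 3! orders within the block = 6·6 = 36.
Probability = 36/120 = 3/10.

3/10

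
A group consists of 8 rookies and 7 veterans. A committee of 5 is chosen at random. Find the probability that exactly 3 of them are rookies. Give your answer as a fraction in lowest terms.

56/143

The sample space is all 5-subsets of the 15: C(15,5) = 3003.
Selections with exactly 3 rookies: choose 3 of the 8 rookies and 2 of the 7 veterans, C(8,3)·C(7,2) = 56·21 = 1176.
Probability = 1176/3003 = 56/143.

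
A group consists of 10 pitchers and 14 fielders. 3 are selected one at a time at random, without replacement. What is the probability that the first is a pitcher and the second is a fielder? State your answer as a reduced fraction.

Multiply the conditional probabilities at each draw: 10/24 · 14/23 = 140/552 = 35/138.

35/138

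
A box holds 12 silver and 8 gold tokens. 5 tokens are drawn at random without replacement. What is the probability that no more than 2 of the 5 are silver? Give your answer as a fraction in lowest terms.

287/969

Total selections: C(20,5) = 15504.
Favorable selections (no more than 2 silver): C(12,0)·C(8,5) + C(12,1)·C(8,4) + C(12,2)·C(8,3) = 56 + 840 + 3696 = 4592.
Probability = 4592/15504 = 287/969.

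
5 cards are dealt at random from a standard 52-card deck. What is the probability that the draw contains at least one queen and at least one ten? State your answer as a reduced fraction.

6509/64974

There are C(52,5) = 2598960 possible draws.
By inclusion-exclusion on the complements, draws missing all queens or all tens: C(48,5) + C(48,5) − C(44,5) = 1712304 + 1712304 − 1086008 = 2338600.
So draws with at least one of each: 2598960 − 2338600 = 260360, probability 260360/2598960 = 6509/64974.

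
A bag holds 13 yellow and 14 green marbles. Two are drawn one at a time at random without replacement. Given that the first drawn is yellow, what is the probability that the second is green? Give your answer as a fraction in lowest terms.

7/13

After removing one yellow, 26 remain: 12 yellow and 14 green.
So the probability the next is green is 14/26 = 7/13.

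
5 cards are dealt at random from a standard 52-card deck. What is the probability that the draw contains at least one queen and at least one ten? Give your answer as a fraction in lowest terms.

There are C(52,5) = 2598960 possible draws.
By inclusion-exclusion on the complements, draws missing all queens or all tens: C(48,5) + C(48,5) − C(44,5) = 1712304 + 1712304 − 1086008 = 2338600.
So draws with at least one of each: 2598960 − 2338600 = 260360, probability 260360/2598960 = 6509/64974.

6509/64974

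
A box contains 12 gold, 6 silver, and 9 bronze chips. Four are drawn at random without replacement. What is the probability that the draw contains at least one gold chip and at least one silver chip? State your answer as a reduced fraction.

1721/2925

There are C(27,4) = 17550 possible draws.
By inclusion-exclusion on the complements, draws missing all gold or all silver: C(15,4) + C(21,4) − C(9,4) = 1365 + 5985 − 126 = 7224.
So draws with at least one of each: 17550 − 7224 = 10326, probability 10326/17550 = 1721/2925.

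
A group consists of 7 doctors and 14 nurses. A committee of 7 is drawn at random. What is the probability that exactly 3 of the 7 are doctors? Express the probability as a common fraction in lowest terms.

Total number of selections: C(21,7) = 116280.
Selections with exactly 3 doctors: choose 3 of the 7 doctors and 4 of the 14 nurses, C(7,3)·C(14,4) = 35·1001 = 35035.
Probability = 35035/116280 = 7007/23256.

7007/23256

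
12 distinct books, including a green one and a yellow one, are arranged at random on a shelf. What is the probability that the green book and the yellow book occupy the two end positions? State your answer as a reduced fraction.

1/66

There are 12! = 479001600 arrangements.
Place the green book and the yellow book at the ends in 2 ways, arrange the remaining 10 in 10! = 3628800 ways: 2·3628800 = 7257600.
Probability = 7257600/479001600 = 1/66.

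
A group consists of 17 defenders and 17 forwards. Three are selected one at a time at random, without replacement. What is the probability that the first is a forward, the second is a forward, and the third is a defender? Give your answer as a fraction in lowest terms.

17/132

Multiply the conditional probabilities at each draw: 17/34 · 16/33 · 17/32 = 4624/35904 = 17/132.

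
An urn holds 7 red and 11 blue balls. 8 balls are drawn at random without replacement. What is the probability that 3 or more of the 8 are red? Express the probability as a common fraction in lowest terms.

Total selections: C(18,8) = 43758.
Count the complement (fewer than 3 red): C(7,0)·C(11,8) + C(7,1)·C(11,7) + C(7,2)·C(11,6) = 165 + 2310 + 9702 = 12177.
Probability = 1 − 12177/43758 = 31581/43758 = 319/442.

319/442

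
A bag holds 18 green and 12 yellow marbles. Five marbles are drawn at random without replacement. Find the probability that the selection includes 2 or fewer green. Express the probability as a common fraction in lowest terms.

There are C(30,5) = 142506 ways to choose the 5.
Favorable selections (2 or fewer green): C(18,0)·C(12,5) + C(18,1)·C(12,4) + C(18,2)·C(12,3) = 792 + 8910 + 33660 = 43362.
Probability = 43362/142506 = 803/2639.

803/2639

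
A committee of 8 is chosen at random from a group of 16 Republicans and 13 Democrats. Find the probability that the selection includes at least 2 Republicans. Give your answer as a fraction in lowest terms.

9938/10005

Total selections: C(29,8) = 4292145.
Count the complement (fewer than 2 Republicans): C(16,0)·C(13,8) + C(16,1)·C(13,7) = 1287 + 27456 = 28743.
Probability = 1 − 28743/4292145 = 4263402/4292145 = 9938/10005.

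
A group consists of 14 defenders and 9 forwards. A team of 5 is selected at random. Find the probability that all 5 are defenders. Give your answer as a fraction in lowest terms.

There are C(23,5) = 33649 possible selections.
Selections with all defenders: C(14,5) = 2002.
Probability = 2002/33649 = 26/437.

26/437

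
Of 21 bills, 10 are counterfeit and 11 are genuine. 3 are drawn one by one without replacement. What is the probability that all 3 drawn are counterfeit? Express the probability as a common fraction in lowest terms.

12/133

Multiply the conditional probabilities at each draw: 10/21 · 9/20 · 8/19 = 720/7980 = 12/133.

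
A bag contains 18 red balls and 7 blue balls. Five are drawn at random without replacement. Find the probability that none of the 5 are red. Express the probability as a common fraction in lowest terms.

1/2530

There are C(25,5) = 53130 possible selections.
Selections with no red (all blue): C(7,5) = 21.
Probability = 21/53130 = 1/2530.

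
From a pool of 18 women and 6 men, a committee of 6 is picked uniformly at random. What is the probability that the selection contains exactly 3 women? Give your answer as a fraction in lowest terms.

4080/33649

Total number of selections: C(24,6) = 134596.
Selections with exactly 3 women: choose 3 of the 18 women and 3 of the 6 men, C(18,3)·C(6,3) = 816·20 = 16320.
Probability = 16320/134596 = 4080/33649.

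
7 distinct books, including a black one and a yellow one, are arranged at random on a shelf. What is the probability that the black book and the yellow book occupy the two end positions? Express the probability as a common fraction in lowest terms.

1/21

There are 7! = 5040 arrangements.
Place the black book and the yellow book at the ends in 2 ways, arrange the remaining 5 in 5! = 120 ways: 2·120 = 240.
Probability = 240/5040 = 1/21.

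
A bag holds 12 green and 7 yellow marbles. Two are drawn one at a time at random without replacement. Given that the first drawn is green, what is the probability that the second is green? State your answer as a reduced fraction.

11/18

After removing one green, 18 remain: 11 green and 7 yellow.
So the probability the next is green is 11/18.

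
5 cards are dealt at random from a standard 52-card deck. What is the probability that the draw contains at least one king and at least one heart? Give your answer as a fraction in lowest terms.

229297/866320

There are C(52,5) = 2598960 possible draws.
By inclusion-exclusion on the complements, draws missing all kings or all hearts: C(48,5) + C(39,5) − C(36,5) = 1712304 + 575757 − 376992 = 1911069.
So draws with at least one of each: 2598960 − 1911069 = 687891, probability 687891/2598960 = 229297/866320.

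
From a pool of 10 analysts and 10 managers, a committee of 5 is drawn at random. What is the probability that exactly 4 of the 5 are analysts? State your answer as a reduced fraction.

175/1292

There are C(20,5) = 15504 ways to choose 5 from 20.
Selections with exactly 4 analysts: choose 4 of the 10 analysts and 1 of the 10 managers, C(10,4)·C(10,1) = 210·10 = 2100.
Probability = 2100/15504 = 175/1292.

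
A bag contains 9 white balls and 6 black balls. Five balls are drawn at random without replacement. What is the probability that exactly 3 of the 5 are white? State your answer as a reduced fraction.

The sample space is all 5-subsets of the 15: C(15,5) = 3003.
Selections with exactly 3 white: choose 3 of the 9 white and 2 of the 6 black, C(9,3)·C(6,2) = 84·15 = 1260.
Probability = 1260/3003 = 60/143.

60/143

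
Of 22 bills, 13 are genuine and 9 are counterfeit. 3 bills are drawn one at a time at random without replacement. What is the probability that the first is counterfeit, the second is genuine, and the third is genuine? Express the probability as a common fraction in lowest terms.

117/770

Multiply the conditional probabilities at each draw: 9/22 · 13/21 · 12/20 = 1404/9240 = 117/770.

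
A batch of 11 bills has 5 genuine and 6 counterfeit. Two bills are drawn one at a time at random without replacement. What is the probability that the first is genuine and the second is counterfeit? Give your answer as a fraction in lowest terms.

3/11

Multiply the conditional probabilities at each draw: 5/11 · 6/10 = 30/110 = 3/11.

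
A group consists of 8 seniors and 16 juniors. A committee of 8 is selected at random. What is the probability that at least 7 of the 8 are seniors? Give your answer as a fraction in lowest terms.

There are C(24,8) = 735471 ways to choose the 8.
Favorable selections (at least 7 seniors): C(8,7)·C(16,1) + C(8,8)·C(16,0) = 128 + 1 = 129.
Probability = 129/735471 = 43/245157.

43/245157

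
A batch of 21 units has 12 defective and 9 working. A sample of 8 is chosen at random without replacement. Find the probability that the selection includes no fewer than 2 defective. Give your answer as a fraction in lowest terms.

3223/3230

There are C(21,8) = 203490 ways to choose the 8.
Favorable selections (no fewer than 2 defective): C(12,2)·C(9,6) + C(12,3)·C(9,5) + C(12,4)·C(9,4) + C(12,5)·C(9,3) + C(12,6)·C(9,2) + C(12,7)·C(9,1) + C(12,8)·C(9,0) = 5544 + 27720 + 62370 + 66528 + 33264 + 7128 + 495 = 203049.
Probability = 203049/203490 = 3223/3230.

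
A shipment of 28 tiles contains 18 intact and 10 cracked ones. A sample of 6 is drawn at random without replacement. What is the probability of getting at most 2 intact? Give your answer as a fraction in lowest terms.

Total selections: C(28,6) = 376740.
Favorable selections (at most 2 intact): C(18,0)·C(10,6) + C(18,1)·C(10,5) + C(18,2)·C(10,4) = 210 + 4536 + 32130 = 36876.
Probability = 36876/376740 = 439/4485.

439/4485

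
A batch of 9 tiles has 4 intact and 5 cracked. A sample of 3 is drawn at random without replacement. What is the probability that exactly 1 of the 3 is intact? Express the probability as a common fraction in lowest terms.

10/21

The sample space is all 3-subsets of the 9: C(9,3) = 84.
Selections with exactly 1 intact: choose 1 of the 4 intact and 2 of the 5 cracked, C(4,1)·C(5,2) = 4·10 = 40.
Probability = 40/84 = 10/21.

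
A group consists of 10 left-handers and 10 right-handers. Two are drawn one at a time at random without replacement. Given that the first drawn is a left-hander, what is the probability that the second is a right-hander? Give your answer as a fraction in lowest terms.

10/19

After removing one left-hander, 19 remain: 9 left-handers and 10 right-handers.
So the probability the next is a right-hander is 10/19.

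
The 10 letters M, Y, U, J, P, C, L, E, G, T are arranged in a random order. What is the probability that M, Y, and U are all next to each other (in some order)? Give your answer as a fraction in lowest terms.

1/15

There are 10! = 3628800 arrangements.
Treat the three as one block: 8! placements × 3! orders within the block = 40320·6 = 241920.
Probability = 241920/3628800 = 1/15.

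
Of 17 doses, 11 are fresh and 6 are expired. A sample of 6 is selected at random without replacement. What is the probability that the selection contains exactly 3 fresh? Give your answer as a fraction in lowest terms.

825/3094

The sample space is all 6-subsets of the 17: C(17,6) = 12376.
Selections with exactly 3 fresh: choose 3 of the 11 fresh and 3 of the 6 expired, C(11,3)·C(6,3) = 165·20 = 3300.
Probability = 3300/12376 = 825/3094.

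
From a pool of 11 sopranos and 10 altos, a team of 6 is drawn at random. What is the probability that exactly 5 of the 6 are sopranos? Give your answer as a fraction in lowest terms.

The sample space is all 6-subsets of the 21: C(21,6) = 54264.
Selections with exactly 5 sopranos: choose 5 of the 11 sopranos and 1 of the 10 altos, C(11,5)·C(10,1) = 462·10 = 4620.
Probability = 4620/54264 = 55/646.

55/646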